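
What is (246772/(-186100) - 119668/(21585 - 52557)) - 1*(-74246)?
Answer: 26747521545976/360243075 ≈ 74249.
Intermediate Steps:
(246772/(-186100) - 119668/(21585 - 52557)) - 1*(-74246) = (246772*(-1/186100) - 119668/(-30972)) + 74246 = (-61693/46525 - 119668*(-1/30972)) + 74246 = (-61693/46525 + 29917/7743) + 74246 = 914199526/360243075 + 74246 = 26747521545976/360243075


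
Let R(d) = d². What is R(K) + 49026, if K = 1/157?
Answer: 1208441875/24649 ≈ 49026.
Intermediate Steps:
K = 1/157 ≈ 0.0063694
R(K) + 49026 = (1/157)² + 49026 = 1/24649 + 49026 = 1208441875/24649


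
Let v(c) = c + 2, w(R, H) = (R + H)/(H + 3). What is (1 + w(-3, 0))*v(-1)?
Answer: 0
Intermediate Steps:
w(R, H) = (H + R)/(3 + H)
v(c) = 2 + c
(1 + w(-3, 0))*v(-1) = (1 + (0 - 3)/(3 + 0))*(2 - 1) = (1 - 3/3)*1 = (1 + (⅓)*(-3))*1 = (1 - 1)*1 = 0*1 = 0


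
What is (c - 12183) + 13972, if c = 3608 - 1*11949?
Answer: -6552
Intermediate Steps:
c = -8341 (c = 3608 - 11949 = -8341)
(c - 12183) + 13972 = (-8341 - 12183) + 13972 = -20524 + 13972 = -6552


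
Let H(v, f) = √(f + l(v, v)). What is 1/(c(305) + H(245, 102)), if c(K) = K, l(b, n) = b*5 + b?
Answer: 305/91453 - 2*√393/91453 ≈ 0.0029015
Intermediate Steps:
l(b, n) = 6*b (l(b, n) = 5*b + b = 6*b)
H(v, f) = √(f + 6*v)
1/(c(305) + H(245, 102)) = 1/(305 + √(102 + 6*245)) = 1/(305 + √(102 + 1470)) = 1/(305 + √1572) = 1/(305 + 2*√393)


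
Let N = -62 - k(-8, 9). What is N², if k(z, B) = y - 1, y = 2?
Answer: 3969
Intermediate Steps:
k(z, B) = 1 (k(z, B) = 2 - 1 = 1)
N = -63 (N = -62 - 1*1 = -62 - 1 = -63)
N² = (-63)² = 3969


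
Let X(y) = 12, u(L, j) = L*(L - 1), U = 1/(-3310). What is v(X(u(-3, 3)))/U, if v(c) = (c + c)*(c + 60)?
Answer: -5719680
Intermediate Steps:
U = -1/3310 ≈ -0.00030211
u(L, j) = L*(-1 + L)
v(c) = 2*c*(60 + c) (v(c) = (2*c)*(60 + c) = 2*c*(60 + c))
v(X(u(-3, 3)))/U = (2*12*(60 + 12))/(-1/3310) = (2*12*72)*(-3310) = 1728*(-3310) = -5719680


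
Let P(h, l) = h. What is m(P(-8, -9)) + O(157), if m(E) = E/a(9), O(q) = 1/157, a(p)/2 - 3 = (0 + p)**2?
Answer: -136/3297 ≈ -0.041250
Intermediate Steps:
a(p) = 6 + 2*p**2 (a(p) = 6 + 2*(0 + p)**2 = 6 + 2*p**2)
O(q) = 1/157
m(E) = E/168 (m(E) = E/(6 + 2*9**2) = E/(6 + 2*81) = E/(6 + 162) = E/168)
m(P(-8, -9)) + O(157) = (1/168)*(-8) + 1/157 = -1/21 + 1/157 = -136/3297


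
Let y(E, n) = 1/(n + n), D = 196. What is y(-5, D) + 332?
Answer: 130145/392 ≈ 332.00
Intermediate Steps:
y(E, n) = 1/(2*n)
y(-5, D) + 332 = (½)/196 + 332 = (½)*(1/196) + 332 = 1/392 + 332 = 130145/392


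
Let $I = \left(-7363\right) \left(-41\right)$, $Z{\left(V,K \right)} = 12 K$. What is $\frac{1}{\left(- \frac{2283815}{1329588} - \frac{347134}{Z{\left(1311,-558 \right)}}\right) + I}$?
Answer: $\frac{10304307}{3111211606349} \approx 3.312 \cdot 10^{-6}$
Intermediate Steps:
$I = 301883$
$\frac{1}{\left(- \frac{2283815}{1329588} - \frac{347134}{Z{\left(1311,-558 \right)}}\right) + I} = \frac{1}{\left(- \frac{2283815}{1329588} - \frac{347134}{12 \left(-558\right)}\right) + 301883} = \frac{1}{\left(\left(-2283815\right) \frac{1}{1329588} - \frac{347134}{-6696}\right) + 301883} = \frac{1}{\left(- \frac{2283815}{1329588} - - \frac{173567}{3348}\right) + 301883} = \frac{1}{\left(- \frac{2283815}{1329588} + \frac{173567}{3348}\right) + 301883} = \frac{1}{\frac{516496268}{10304307} + 301883} = \frac{1}{\frac{3111211606349}{10304307}} = \frac{10304307}{3111211606349}$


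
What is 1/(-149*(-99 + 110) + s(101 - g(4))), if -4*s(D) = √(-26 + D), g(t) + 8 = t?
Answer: -26224/42981057 + 4*√79/42981057 ≈ -0.00060930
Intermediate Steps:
g(t) = -8 + t
s(D) = -√(-26 + D)/4
1/(-149*(-99 + 110) + s(101 - g(4))) = 1/(-149*(-99 + 110) - √(-26 + (101 - (-8 + 4)))/4) = 1/(-149*11 - √(-26 + (101 - 1*(-4)))/4) = 1/(-1639 - √(-26 + (101 + 4))/4) = 1/(-1639 - √(-26 + 105)/4) = 1/(-1639 - √79/4)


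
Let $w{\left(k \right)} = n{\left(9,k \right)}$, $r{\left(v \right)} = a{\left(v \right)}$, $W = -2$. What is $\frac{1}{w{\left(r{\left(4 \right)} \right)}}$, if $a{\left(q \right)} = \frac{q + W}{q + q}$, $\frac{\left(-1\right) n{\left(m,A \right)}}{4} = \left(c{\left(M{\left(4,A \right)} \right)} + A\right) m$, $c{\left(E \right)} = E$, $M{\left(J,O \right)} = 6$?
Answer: $- \frac{1}{225} \approx -0.0044444$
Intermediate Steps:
$n{\left(m,A \right)} = - 4 m \left(6 + A\right)$ ($n{\left(m,A \right)} = - 4 \left(6 + A\right) m = - 4 m \left(6 + A\right)$)
$a{\left(q \right)} = \frac{-2 + q}{2 q}$ ($a{\left(q \right)} = \frac{q - 2}{q + q} = \frac{-2 + q}{2 q}$)
$r{\left(v \right)} = \frac{-2 + v}{2 v}$
$w{\left(k \right)} = -216 - 36 k$ ($w{\left(k \right)} = \left(-4\right) 9 \left(6 + k\right) = -216 - 36 k$)
$\frac{1}{w{\left(r{\left(4 \right)} \right)}} = \frac{1}{-216 - 36 \frac{-2 + 4}{2 \cdot 4}} = \frac{1}{-216 - 36 \cdot \frac{1}{2} \cdot \frac{1}{4} \cdot 2} = \frac{1}{-216 - 9} = \frac{1}{-225} = - \frac{1}{225}$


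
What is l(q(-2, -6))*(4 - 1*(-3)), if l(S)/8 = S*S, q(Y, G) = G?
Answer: 2016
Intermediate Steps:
l(S) = 8*S² (l(S) = 8*(S*S) = 8*S²)
l(q(-2, -6))*(4 - 1*(-3)) = (8*(-6)²)*(4 - 1*(-3)) = (8*36)*(4 + 3) = 288*7 = 2016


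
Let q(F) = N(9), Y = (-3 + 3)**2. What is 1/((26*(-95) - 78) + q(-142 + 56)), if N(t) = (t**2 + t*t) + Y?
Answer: -1/2386 ≈ -0.00041911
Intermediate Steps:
Y = 0 (Y = 0**2 = 0)
N(t) = 2*t**2 (N(t) = (t**2 + t*t) + 0 = (t**2 + t**2) + 0 = 2*t**2 + 0 = 2*t**2)
q(F) = 162 (q(F) = 2*9**2 = 2*81 = 162)
1/((26*(-95) - 78) + q(-142 + 56)) = 1/((26*(-95) - 78) + 162) = 1/((-2470 - 78) + 162) = 1/(-2548 + 162) = 1/(-2386) = -1/2386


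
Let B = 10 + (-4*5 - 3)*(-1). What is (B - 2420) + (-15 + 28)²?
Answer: -2218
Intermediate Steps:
B = 33 (B = 10 + (-20 - 3)*(-1) = 10 - 23*(-1) = 10 + 23 = 33)
(B - 2420) + (-15 + 28)² = (33 - 2420) + (-15 + 28)² = -2387 + 13² = -2387 + 169 = -2218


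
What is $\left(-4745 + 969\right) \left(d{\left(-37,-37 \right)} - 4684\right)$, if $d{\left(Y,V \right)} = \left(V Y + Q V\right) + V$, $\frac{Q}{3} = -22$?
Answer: $3436160$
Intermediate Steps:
$Q = -66$ ($Q = 3 \left(-22\right) = -66$)
$d{\left(Y,V \right)} = - 65 V + V Y$ ($d{\left(Y,V \right)} = \left(V Y - 66 V\right) + V = \left(- 66 V + V Y\right) + V = - 65 V + V Y$)
$\left(-4745 + 969\right) \left(d{\left(-37,-37 \right)} - 4684\right) = \left(-4745 + 969\right) \left(- 37 \left(-65 - 37\right) - 4684\right) = - 3776 \left(\left(-37\right) \left(-102\right) - 4684\right) = - 3776 \left(3774 - 4684\right) = \left(-3776\right) \left(-910\right) = 3436160$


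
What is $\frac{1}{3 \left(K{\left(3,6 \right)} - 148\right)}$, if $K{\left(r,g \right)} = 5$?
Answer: $- \frac{1}{429} \approx -0.002331$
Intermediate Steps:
$\frac{1}{3 \left(K{\left(3,6 \right)} - 148\right)} = \frac{1}{3 \left(5 - 148\right)} = \frac{1}{3 \left(-143\right)} = \frac{1}{-429} = - \frac{1}{429}$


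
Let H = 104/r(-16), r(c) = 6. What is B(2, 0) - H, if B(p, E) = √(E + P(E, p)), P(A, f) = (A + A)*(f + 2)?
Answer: -52/3 ≈ -17.333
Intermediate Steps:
P(A, f) = 2*A*(2 + f) (P(A, f) = (2*A)*(2 + f) = 2*A*(2 + f))
H = 52/3 (H = 104/6 = 104*(⅙) = 52/3 ≈ 17.333)
B(p, E) = √(E + 2*E*(2 + p))
B(2, 0) - H = √(0*(5 + 2*2)) - 1*52/3 = √(0*(5 + 4)) - 52/3 = √(0*9) - 52/3 = √0 - 52/3 = 0 - 52/3 = -52/3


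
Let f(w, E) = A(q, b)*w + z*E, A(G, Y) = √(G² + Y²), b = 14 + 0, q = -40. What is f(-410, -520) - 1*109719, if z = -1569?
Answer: 706161 - 820*√449 ≈ 6.8879e+5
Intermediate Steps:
b = 14
f(w, E) = -1569*E + 2*w*√449 (f(w, E) = √((-40)² + 14²)*w - 1569*E = √(1600 + 196)*w - 1569*E = √1796*w - 1569*E = (2*√449)*w - 1569*E = 2*w*√449 - 1569*E = -1569*E + 2*w*√449)
f(-410, -520) - 1*109719 = (-1569*(-520) + 2*(-410)*√449) - 1*109719 = (815880 - 820*√449) - 109719 = 706161 - 820*√449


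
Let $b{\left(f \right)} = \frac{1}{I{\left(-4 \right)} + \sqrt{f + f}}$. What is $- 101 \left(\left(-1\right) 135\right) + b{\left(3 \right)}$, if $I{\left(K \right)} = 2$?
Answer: $13634 + \frac{\sqrt{6}}{2} \approx 13635.0$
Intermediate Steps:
$b{\left(f \right)} = \frac{1}{2 + \sqrt{2} \sqrt{f}}$ ($b{\left(f \right)} = \frac{1}{2 + \sqrt{f + f}} = \frac{1}{2 + \sqrt{2 f}} = \frac{1}{2 + \sqrt{2} \sqrt{f}}$)
$- 101 \left(\left(-1\right) 135\right) + b{\left(3 \right)} = - 101 \left(\left(-1\right) 135\right) + \frac{1}{2 + \sqrt{2} \sqrt{3}} = \left(-101\right) \left(-135\right) + \frac{1}{2 + \sqrt{6}} = 13635 + \frac{1}{2 + \sqrt{6}}$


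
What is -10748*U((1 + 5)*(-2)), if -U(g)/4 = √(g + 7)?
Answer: 42992*I*√5 ≈ 96133.0*I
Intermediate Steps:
U(g) = -4*√(7 + g) (U(g) = -4*√(g + 7) = -4*√(7 + g))
-10748*U((1 + 5)*(-2)) = -(-42992)*√(7 + (1 + 5)*(-2)) = -(-42992)*√(7 + 6*(-2)) = -(-42992)*√(7 - 12) = -(-42992)*√(-5) = -(-42992)*I*√5 = 42992*I*√5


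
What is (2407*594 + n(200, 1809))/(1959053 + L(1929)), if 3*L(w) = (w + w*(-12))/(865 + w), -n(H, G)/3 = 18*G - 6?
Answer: 112783620/165866273 ≈ 0.67997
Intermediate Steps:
n(H, G) = 18 - 54*G (n(H, G) = -3*(18*G - 6) = -3*(-6 + 18*G) = 18 - 54*G)
L(w) = -11*w/(3*(865 + w)) (L(w) = ((w + w*(-12))/(865 + w))/3 = ((w - 12*w)/(865 + w))/3 = ((-11*w)/(865 + w))/3 = (-11*w/(865 + w))/3 = -11*w/(3*(865 + w)))
(2407*594 + n(200, 1809))/(1959053 + L(1929)) = (2407*594 + (18 - 54*1809))/(1959053 - 11*1929/(2595 + 3*1929)) = (1429758 + (18 - 97686))/(1959053 - 11*1929/(2595 + 5787)) = (1429758 - 97668)/(1959053 - 11*1929/8382) = 1332090/(1959053 - 11*1929*1/8382) = 1332090/(1959053 - 643/254) = 1332090/(497598819/254) = 1332090*(254/497598819) = 112783620/165866273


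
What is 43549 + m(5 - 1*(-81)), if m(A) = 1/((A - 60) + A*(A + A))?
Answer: 645309083/14818 ≈ 43549.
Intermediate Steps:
m(A) = 1/(-60 + A + 2*A²) (m(A) = 1/((-60 + A) + A*(2*A)) = 1/((-60 + A) + 2*A²) = 1/(-60 + A + 2*A²))
43549 + m(5 - 1*(-81)) = 43549 + 1/(-60 + (5 - 1*(-81)) + 2*(5 - 1*(-81))²) = 43549 + 1/(-60 + (5 + 81) + 2*(5 + 81)²) = 43549 + 1/(-60 + 86 + 2*86²) = 43549 + 1/(-60 + 86 + 2*7396) = 43549 + 1/(-60 + 86 + 14792) = 43549 + 1/14818 = 645309083/14818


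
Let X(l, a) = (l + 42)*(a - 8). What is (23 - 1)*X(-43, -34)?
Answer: 924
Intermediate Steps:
X(l, a) = (-8 + a)*(42 + l) (X(l, a) = (42 + l)*(-8 + a) = (-8 + a)*(42 + l))
(23 - 1)*X(-43, -34) = (23 - 1)*(-336 - 8*(-43) + 42*(-34) - 34*(-43)) = 22*(-336 + 344 - 1428 + 1462) = 22*42 = 924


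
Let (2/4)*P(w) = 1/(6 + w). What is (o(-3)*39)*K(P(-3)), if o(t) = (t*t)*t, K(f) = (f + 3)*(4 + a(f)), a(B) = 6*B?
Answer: -30888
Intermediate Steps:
P(w) = 2/(6 + w)
K(f) = (3 + f)*(4 + 6*f) (K(f) = (f + 3)*(4 + 6*f) = (3 + f)*(4 + 6*f))
o(t) = t**3 (o(t) = t**2*t = t**3)
(o(-3)*39)*K(P(-3)) = ((-3)**3*39)*(12 + 6*(2/(6 - 3))**2 + 22*(2/(6 - 3))) = (-27*39)*(12 + 6*(2/3)**2 + 22*(2/3)) = -1053*(12 + 6*(2*(1/3))**2 + 22*(2*(1/3))) = -1053*(12 + 6*(2/3)**2 + 22*(2/3)) = -1053*(12 + 6*(4/9) + 44/3) = -1053*(12 + 8/3 + 44/3) = -1053*88/3 = -30888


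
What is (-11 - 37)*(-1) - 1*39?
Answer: 9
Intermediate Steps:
(-11 - 37)*(-1) - 1*39 = -48*(-1) - 39 = 48 - 39 = 9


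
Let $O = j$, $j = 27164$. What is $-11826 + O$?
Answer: $15338$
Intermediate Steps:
$O = 27164$
$-11826 + O = -11826 + 27164 = 15338$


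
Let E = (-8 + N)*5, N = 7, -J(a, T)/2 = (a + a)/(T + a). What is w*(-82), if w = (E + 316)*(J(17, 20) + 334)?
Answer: -313419580/37 ≈ -8.4708e+6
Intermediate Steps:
J(a, T) = -4*a/(T + a) (J(a, T) = -2*(a + a)/(T + a) = -2*2*a/(T + a) = -4*a/(T + a))
E = -5 (E = (-8 + 7)*5 = -1*5 = -5)
w = 3822190/37 (w = (-5 + 316)*(-4*17/(20 + 17) + 334) = 311*(-4*17/37 + 334) = 311*(-4*17*1/37 + 334) = 311*(-68/37 + 334) = 311*(12290/37) = 3822190/37 ≈ 1.0330e+5)
w*(-82) = (3822190/37)*(-82) = -313419580/37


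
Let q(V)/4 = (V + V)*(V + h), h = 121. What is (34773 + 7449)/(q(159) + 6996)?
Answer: 7037/60526 ≈ 0.11626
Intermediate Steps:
q(V) = 8*V*(121 + V) (q(V) = 4*((V + V)*(V + 121)) = 4*((2*V)*(121 + V)) = 4*(2*V*(121 + V)) = 8*V*(121 + V))
(34773 + 7449)/(q(159) + 6996) = (34773 + 7449)/(8*159*(121 + 159) + 6996) = 42222/(8*159*280 + 6996) = 42222/(356160 + 6996) = 42222/363156 = 42222*(1/363156) = 7037/60526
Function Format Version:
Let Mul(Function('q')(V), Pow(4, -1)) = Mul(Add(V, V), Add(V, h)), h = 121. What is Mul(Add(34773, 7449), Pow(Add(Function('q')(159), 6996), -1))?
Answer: Rational(7037, 60526) ≈ 0.11626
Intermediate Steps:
Function('q')(V) = Mul(8, V, Add(121, V)) (Function('q')(V) = Mul(4, Mul(Add(V, V), Add(V, 121))) = Mul(4, Mul(Mul(2, V), Add(121, V))) = Mul(4, Mul(2, V, Add(121, V))) = Mul(8, V, Add(121, V)))
Mul(Add(34773, 7449), Pow(Add(Function('q')(159), 6996), -1)) = Mul(Add(34773, 7449), Pow(Add(Mul(8, 159, Add(121, 159)), 6996), -1)) = Mul(42222, Pow(Add(Mul(8, 159, 280), 6996), -1)) = Mul(42222, Pow(Add(356160, 6996), -1)) = Mul(42222, Pow(363156, -1)) = Mul(42222, Rational(1, 363156)) = Rational(7037, 60526)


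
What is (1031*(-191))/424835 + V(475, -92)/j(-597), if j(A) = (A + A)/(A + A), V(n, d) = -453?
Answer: -192647176/424835 ≈ -453.46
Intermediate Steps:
j(A) = 1 (j(A) = (2*A)/((2*A)) = (2*A)*(1/(2*A)) = 1)
(1031*(-191))/424835 + V(475, -92)/j(-597) = (1031*(-191))/424835 - 453/1 = -196921*1/424835 - 453*1 = -196921/424835 - 453 = -192647176/424835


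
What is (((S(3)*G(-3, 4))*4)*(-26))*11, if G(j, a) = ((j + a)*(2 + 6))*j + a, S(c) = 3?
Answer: 68640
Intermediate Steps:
G(j, a) = a + j*(8*a + 8*j) (G(j, a) = ((a + j)*8)*j + a = (8*a + 8*j)*j + a = j*(8*a + 8*j) + a = a + j*(8*a + 8*j))
(((S(3)*G(-3, 4))*4)*(-26))*11 = (((3*(4 + 8*(-3)² + 8*4*(-3)))*4)*(-26))*11 = (((3*(4 + 8*9 - 96))*4)*(-26))*11 = (((3*(4 + 72 - 96))*4)*(-26))*11 = (((3*(-20))*4)*(-26))*11 = (-60*4*(-26))*11 = -240*(-26)*11 = 6240*11 = 68640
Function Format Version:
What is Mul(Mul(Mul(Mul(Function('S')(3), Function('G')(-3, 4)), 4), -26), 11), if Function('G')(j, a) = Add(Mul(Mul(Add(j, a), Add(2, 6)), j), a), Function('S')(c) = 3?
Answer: 68640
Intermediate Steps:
Function('G')(j, a) = Add(a, Mul(j, Add(Mul(8, a), Mul(8, j)))) (Function('G')(j, a) = Add(Mul(Mul(Add(a, j), 8), j), a) = Add(Mul(Add(Mul(8, a), Mul(8, j)), j), a) = Add(Mul(j, Add(Mul(8, a), Mul(8, j))), a) = Add(a, Mul(j, Add(Mul(8, a), Mul(8, j)))))
Mul(Mul(Mul(Mul(Function('S')(3), Function('G')(-3, 4)), 4), -26), 11) = Mul(Mul(Mul(Mul(3, Add(4, Mul(8, Pow(-3, 2)), Mul(8, 4, -3))), 4), -26), 11) = Mul(Mul(Mul(Mul(3, Add(4, Mul(8, 9), -96)), 4), -26), 11) = Mul(Mul(Mul(Mul(3, Add(4, 72, -96)), 4), -26), 11) = Mul(Mul(Mul(Mul(3, -20), 4), -26), 11) = Mul(Mul(Mul(-60, 4), -26), 11) = Mul(Mul(-240, -26), 11) = Mul(6240, 11) = 68640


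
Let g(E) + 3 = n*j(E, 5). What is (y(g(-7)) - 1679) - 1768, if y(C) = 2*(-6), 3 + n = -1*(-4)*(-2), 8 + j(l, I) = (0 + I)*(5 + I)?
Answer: -3459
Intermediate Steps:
j(l, I) = -8 + I*(5 + I) (j(l, I) = -8 + (0 + I)*(5 + I) = -8 + I*(5 + I))
n = -11 (n = -3 - 1*(-4)*(-2) = -3 + 4*(-2) = -3 - 8 = -11)
g(E) = -465 (g(E) = -3 - 11*(-8 + 5**2 + 5*5) = -3 - 11*(-8 + 25 + 25) = -3 - 11*42 = -3 - 462 = -465)
y(C) = -12
(y(g(-7)) - 1679) - 1768 = (-12 - 1679) - 1768 = -1691 - 1768 = -3459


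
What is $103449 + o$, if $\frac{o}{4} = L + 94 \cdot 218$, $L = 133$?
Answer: $185949$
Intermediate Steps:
$o = 82500$ ($o = 4 \left(133 + 94 \cdot 218\right) = 4 \left(133 + 20492\right) = 4 \cdot 20625 = 82500$)
$103449 + o = 103449 + 82500 = 185949$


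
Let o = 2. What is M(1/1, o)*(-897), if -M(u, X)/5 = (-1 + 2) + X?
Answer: 13455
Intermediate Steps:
M(u, X) = -5 - 5*X (M(u, X) = -5*((-1 + 2) + X) = -5*(1 + X) = -5 - 5*X)
M(1/1, o)*(-897) = (-5 - 5*2)*(-897) = (-5 - 10)*(-897) = -15*(-897) = 13455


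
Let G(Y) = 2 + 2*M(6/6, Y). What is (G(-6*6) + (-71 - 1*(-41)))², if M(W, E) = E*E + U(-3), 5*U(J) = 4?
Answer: 164557584/25 ≈ 6.5823e+6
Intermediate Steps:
U(J) = ⅘ (U(J) = (⅕)*4 = ⅘)
M(W, E) = ⅘ + E² (M(W, E) = E*E + ⅘ = E² + ⅘ = ⅘ + E²)
G(Y) = 18/5 + 2*Y² (G(Y) = 2 + 2*(⅘ + Y²) = 2 + (8/5 + 2*Y²) = 18/5 + 2*Y²)
(G(-6*6) + (-71 - 1*(-41)))² = ((18/5 + 2*(-6*6)²) + (-71 - 1*(-41)))² = ((18/5 + 2*(-36)²) + (-71 + 41))² = ((18/5 + 2*1296) - 30)² = ((18/5 + 2592) - 30)² = (12978/5 - 30)² = (12828/5)² = 164557584/25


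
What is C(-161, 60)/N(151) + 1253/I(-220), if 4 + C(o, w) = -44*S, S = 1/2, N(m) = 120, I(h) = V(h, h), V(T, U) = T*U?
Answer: -27701/145200 ≈ -0.19078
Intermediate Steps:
I(h) = h² (I(h) = h*h = h²)
S = ½ (S = 1*(½) = ½ ≈ 0.50000)
C(o, w) = -26 (C(o, w) = -4 - 44*½ = -4 - 22 = -26)
C(-161, 60)/N(151) + 1253/I(-220) = -26/120 + 1253/((-220)²) = -26*1/120 + 1253/48400 = -13/60 + 1253*(1/48400) = -13/60 + 1253/48400 = -27701/145200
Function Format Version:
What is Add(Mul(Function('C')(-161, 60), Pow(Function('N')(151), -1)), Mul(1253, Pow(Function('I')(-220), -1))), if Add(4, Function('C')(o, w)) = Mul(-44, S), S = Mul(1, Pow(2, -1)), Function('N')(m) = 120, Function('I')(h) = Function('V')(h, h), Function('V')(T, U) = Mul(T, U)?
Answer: Rational(-27701, 145200) ≈ -0.19078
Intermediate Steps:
Function('I')(h) = Pow(h, 2) (Function('I')(h) = Mul(h, h) = Pow(h, 2))
S = Rational(1, 2) (S = Mul(1, Rational(1, 2)) = Rational(1, 2) ≈ 0.50000)
Function('C')(o, w) = -26 (Function('C')(o, w) = Add(-4, Mul(-44, Rational(1, 2))) = Add(-4, -22) = -26)
Add(Mul(Function('C')(-161, 60), Pow(Function('N')(151), -1)), Mul(1253, Pow(Function('I')(-220), -1))) = Add(Mul(-26, Pow(120, -1)), Mul(1253, Pow(Pow(-220, 2), -1))) = Add(Mul(-26, Rational(1, 120)), Mul(1253, Pow(48400, -1))) = Add(Rational(-13, 60), Mul(1253, Rational(1, 48400))) = Add(Rational(-13, 60), Rational(1253, 48400)) = Rational(-27701, 145200)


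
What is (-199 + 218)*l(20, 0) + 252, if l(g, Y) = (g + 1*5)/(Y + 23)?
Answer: 6271/23 ≈ 272.65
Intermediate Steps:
l(g, Y) = (5 + g)/(23 + Y) (l(g, Y) = (g + 5)/(23 + Y) = (5 + g)/(23 + Y))
(-199 + 218)*l(20, 0) + 252 = (-199 + 218)*((5 + 20)/(23 + 0)) + 252 = 19*(25/23) + 252 = 475/23 + 252 = 6271/23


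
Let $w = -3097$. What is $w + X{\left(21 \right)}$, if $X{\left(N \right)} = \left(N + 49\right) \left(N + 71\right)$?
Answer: $3343$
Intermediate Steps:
$X{\left(N \right)} = \left(49 + N\right) \left(71 + N\right)$
$w + X{\left(21 \right)} = -3097 + \left(3479 + 21^{2} + 120 \cdot 21\right) = -3097 + \left(3479 + 441 + 2520\right) = -3097 + 6440 = 3343$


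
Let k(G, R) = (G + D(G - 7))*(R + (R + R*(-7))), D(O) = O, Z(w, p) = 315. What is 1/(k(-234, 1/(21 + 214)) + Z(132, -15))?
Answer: 47/15280 ≈ 0.0030759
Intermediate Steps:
k(G, R) = -5*R*(-7 + 2*G) (k(G, R) = (G + (G - 7))*(R + (R + R*(-7))) = (G + (-7 + G))*(R + (R - 7*R)) = (-7 + 2*G)*(R - 6*R) = (-7 + 2*G)*(-5*R) = -5*R*(-7 + 2*G))
1/(k(-234, 1/(21 + 214)) + Z(132, -15)) = 1/(5*(7 - 2*(-234))/(21 + 214) + 315) = 1/(5*(7 + 468)/235 + 315) = 1/(5*(1/235)*475 + 315) = 1/(475/47 + 315) = 1/(15280/47) = 47/15280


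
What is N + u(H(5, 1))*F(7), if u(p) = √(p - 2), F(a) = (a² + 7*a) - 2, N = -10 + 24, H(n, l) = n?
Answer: 14 + 96*√3 ≈ 180.28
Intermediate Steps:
N = 14
F(a) = -2 + a² + 7*a
u(p) = √(-2 + p)
N + u(H(5, 1))*F(7) = 14 + √(-2 + 5)*(-2 + 7² + 7*7) = 14 + √3*(-2 + 49 + 49) = 14 + √3*96 = 14 + 96*√3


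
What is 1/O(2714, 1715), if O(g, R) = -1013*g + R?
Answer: -1/2747567 ≈ -3.6396e-7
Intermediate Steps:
O(g, R) = R - 1013*g
1/O(2714, 1715) = 1/(1715 - 1013*2714) = 1/(1715 - 2749282) = 1/(-2747567) = -1/2747567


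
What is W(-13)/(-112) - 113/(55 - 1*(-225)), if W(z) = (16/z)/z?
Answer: -19137/47320 ≈ -0.40442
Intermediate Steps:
W(z) = 16/z²
W(-13)/(-112) - 113/(55 - 1*(-225)) = (16/(-13)²)/(-112) - 113/(55 - 1*(-225)) = (16*(1/169))*(-1/112) - 113/(55 + 225) = (16/169)*(-1/112) - 113/280 = -1/1183 - 113*1/280 = -1/1183 - 113/280 = -19137/47320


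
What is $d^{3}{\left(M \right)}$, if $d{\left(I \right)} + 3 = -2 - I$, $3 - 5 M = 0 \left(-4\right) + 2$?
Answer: $- \frac{17576}{125} \approx -140.61$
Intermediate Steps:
$M = \frac{1}{5}$ ($M = \frac{3}{5} - \frac{0 \left(-4\right) + 2}{5} = \frac{3}{5} - \frac{0 + 2}{5} = \frac{3}{5} - \frac{2}{5} = \frac{1}{5} \approx 0.2$)
$d{\left(I \right)} = -5 - I$ ($d{\left(I \right)} = -3 - \left(2 + I\right) = -5 - I$)
$d^{3}{\left(M \right)} = \left(-5 - \frac{1}{5}\right)^{3} = \left(- \frac{26}{5}\right)^{3} = - \frac{17576}{125}$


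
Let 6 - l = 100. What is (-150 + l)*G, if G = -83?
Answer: 20252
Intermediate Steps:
l = -94 (l = 6 - 1*100 = 6 - 100 = -94)
(-150 + l)*G = (-150 - 94)*(-83) = -244*(-83) = 20252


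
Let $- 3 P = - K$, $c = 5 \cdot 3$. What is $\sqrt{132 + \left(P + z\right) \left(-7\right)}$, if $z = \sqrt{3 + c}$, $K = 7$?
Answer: $\frac{\sqrt{1041 - 189 \sqrt{2}}}{3} \approx 9.2719$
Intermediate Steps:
$c = 15$
$z = 3 \sqrt{2}$ ($z = \sqrt{3 + 15} = \sqrt{18} = 3 \sqrt{2} \approx 4.2426$)
$P = \frac{7}{3}$ ($P = - \frac{\left(-1\right) 7}{3} = \left(- \frac{1}{3}\right) \left(-7\right) = \frac{7}{3} \approx 2.3333$)
$\sqrt{132 + \left(P + z\right) \left(-7\right)} = \sqrt{132 + \left(\frac{7}{3} + 3 \sqrt{2}\right) \left(-7\right)} = \sqrt{132 - \left(\frac{49}{3} + 21 \sqrt{2}\right)} = \sqrt{\frac{347}{3} - 21 \sqrt{2}}$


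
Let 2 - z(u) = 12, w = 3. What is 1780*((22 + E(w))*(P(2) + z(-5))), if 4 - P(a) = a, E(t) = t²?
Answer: -441440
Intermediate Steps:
P(a) = 4 - a
z(u) = -10 (z(u) = 2 - 1*12 = 2 - 12 = -10)
1780*((22 + E(w))*(P(2) + z(-5))) = 1780*((22 + 3²)*((4 - 1*2) - 10)) = 1780*((22 + 9)*((4 - 2) - 10)) = 1780*(31*(2 - 10)) = 1780*(31*(-8)) = 1780*(-248) = -441440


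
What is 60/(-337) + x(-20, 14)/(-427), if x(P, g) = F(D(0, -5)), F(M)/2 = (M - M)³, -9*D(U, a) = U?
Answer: -60/337 ≈ -0.17804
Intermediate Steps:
D(U, a) = -U/9
F(M) = 0 (F(M) = 2*(M - M)³ = 2*0³ = 2*0 = 0)
x(P, g) = 0
60/(-337) + x(-20, 14)/(-427) = 60/(-337) + 0/(-427) = 60*(-1/337) + 0*(-1/427) = -60/337 + 0 = -60/337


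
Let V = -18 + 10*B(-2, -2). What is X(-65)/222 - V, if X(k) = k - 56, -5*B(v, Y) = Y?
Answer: 2987/222 ≈ 13.455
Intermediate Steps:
B(v, Y) = -Y/5
X(k) = -56 + k
V = -14 (V = -18 + 10*(-1/5*(-2)) = -18 + 10*(2/5) = -18 + 4 = -14)
X(-65)/222 - V = (-56 - 65)/222 - 1*(-14) = -121*1/222 + 14 = -121/222 + 14 = 2987/222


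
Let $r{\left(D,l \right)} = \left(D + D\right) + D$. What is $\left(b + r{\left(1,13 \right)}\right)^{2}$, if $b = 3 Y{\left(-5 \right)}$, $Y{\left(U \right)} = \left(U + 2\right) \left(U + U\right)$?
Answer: $8649$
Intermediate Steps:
$r{\left(D,l \right)} = 3 D$ ($r{\left(D,l \right)} = 2 D + D = 3 D$)
$Y{\left(U \right)} = 2 U \left(2 + U\right)$ ($Y{\left(U \right)} = \left(2 + U\right) 2 U = 2 U \left(2 + U\right)$)
$b = 90$ ($b = 3 \cdot 2 \left(-5\right) \left(2 - 5\right) = 3 \cdot 2 \left(-5\right) \left(-3\right) = 3 \cdot 30 = 90$)
$\left(b + r{\left(1,13 \right)}\right)^{2} = \left(90 + 3 \cdot 1\right)^{2} = \left(90 + 3\right)^{2} = 93^{2} = 8649$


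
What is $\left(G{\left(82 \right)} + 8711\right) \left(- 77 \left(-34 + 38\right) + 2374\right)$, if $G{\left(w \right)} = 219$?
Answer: $18449380$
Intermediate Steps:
$\left(G{\left(82 \right)} + 8711\right) \left(- 77 \left(-34 + 38\right) + 2374\right) = \left(219 + 8711\right) \left(- 77 \left(-34 + 38\right) + 2374\right) = 8930 \left(\left(-77\right) 4 + 2374\right) = 8930 \left(-308 + 2374\right) = 8930 \cdot 2066 = 18449380$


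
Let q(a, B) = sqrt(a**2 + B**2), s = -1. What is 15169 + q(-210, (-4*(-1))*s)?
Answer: 15169 + 2*sqrt(11029) ≈ 15379.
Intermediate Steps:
q(a, B) = sqrt(B**2 + a**2)
15169 + q(-210, (-4*(-1))*s) = 15169 + sqrt((-4*(-1)*(-1))**2 + (-210)**2) = 15169 + sqrt((-1*(-4)*(-1))**2 + 44100) = 15169 + sqrt((4*(-1))**2 + 44100) = 15169 + sqrt((-4)**2 + 44100) = 15169 + sqrt(16 + 44100) = 15169 + sqrt(44116) = 15169 + 2*sqrt(11029)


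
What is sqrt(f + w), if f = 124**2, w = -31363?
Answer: 73*I*sqrt(3) ≈ 126.44*I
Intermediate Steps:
f = 15376
sqrt(f + w) = sqrt(15376 - 31363) = sqrt(-15987) = 73*I*sqrt(3)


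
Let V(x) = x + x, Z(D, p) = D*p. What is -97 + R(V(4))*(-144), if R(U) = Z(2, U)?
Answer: -2401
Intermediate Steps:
V(x) = 2*x
R(U) = 2*U
-97 + R(V(4))*(-144) = -97 + (2*(2*4))*(-144) = -97 + (2*8)*(-144) = -97 + 16*(-144) = -97 - 2304 = -2401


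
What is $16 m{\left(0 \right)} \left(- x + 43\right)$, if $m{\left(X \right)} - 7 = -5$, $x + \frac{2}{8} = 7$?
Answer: $1160$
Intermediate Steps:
$x = \frac{27}{4}$ ($x = - \frac{1}{4} + 7 = \frac{27}{4} \approx 6.75$)
$m{\left(X \right)} = 2$ ($m{\left(X \right)} = 7 - 5 = 2$)
$16 m{\left(0 \right)} \left(- x + 43\right) = 16 \cdot 2 \left(\left(-1\right) \frac{27}{4} + 43\right) = 32 \left(- \frac{27}{4} + 43\right) = 32 \cdot \frac{145}{4} = 1160$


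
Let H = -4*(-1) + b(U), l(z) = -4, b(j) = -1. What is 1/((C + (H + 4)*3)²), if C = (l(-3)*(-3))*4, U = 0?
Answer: 1/4761 ≈ 0.00021004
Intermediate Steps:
H = 3 (H = -4*(-1) - 1 = 4 - 1 = 3)
C = 48 (C = -4*(-3)*4 = 12*4 = 48)
1/((C + (H + 4)*3)²) = 1/((48 + (3 + 4)*3)²) = 1/((48 + 7*3)²) = 1/((48 + 21)²) = 1/(69²) = 1/4761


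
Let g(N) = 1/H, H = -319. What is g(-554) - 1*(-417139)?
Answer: 133067340/319 ≈ 4.1714e+5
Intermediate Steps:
g(N) = -1/319 (g(N) = 1/(-319) = -1/319)
g(-554) - 1*(-417139) = -1/319 - 1*(-417139) = -1/319 + 417139 = 133067340/319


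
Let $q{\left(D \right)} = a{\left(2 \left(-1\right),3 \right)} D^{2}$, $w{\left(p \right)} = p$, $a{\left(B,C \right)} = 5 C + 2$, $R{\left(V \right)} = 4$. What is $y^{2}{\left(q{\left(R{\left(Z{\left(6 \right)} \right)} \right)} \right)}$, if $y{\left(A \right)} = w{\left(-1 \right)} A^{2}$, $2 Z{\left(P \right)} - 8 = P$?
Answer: $5473632256$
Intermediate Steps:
$Z{\left(P \right)} = 4 + \frac{P}{2}$
$a{\left(B,C \right)} = 2 + 5 C$
$q{\left(D \right)} = 17 D^{2}$ ($q{\left(D \right)} = \left(2 + 5 \cdot 3\right) D^{2} = \left(2 + 15\right) D^{2} = 17 D^{2}$)
$y{\left(A \right)} = - A^{2}$
$y^{2}{\left(q{\left(R{\left(Z{\left(6 \right)} \right)} \right)} \right)} = \left(- \left(17 \cdot 4^{2}\right)^{2}\right)^{2} = \left(- \left(17 \cdot 16\right)^{2}\right)^{2} = \left(- 272^{2}\right)^{2} = \left(\left(-1\right) 73984\right)^{2} = \left(-73984\right)^{2} = 5473632256$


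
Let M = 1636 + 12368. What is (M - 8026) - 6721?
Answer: -743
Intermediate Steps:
M = 14004
(M - 8026) - 6721 = (14004 - 8026) - 6721 = 5978 - 6721 = -743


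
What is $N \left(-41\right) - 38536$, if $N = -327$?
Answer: $-25129$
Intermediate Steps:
$N \left(-41\right) - 38536 = \left(-327\right) \left(-41\right) - 38536 = 13407 - 38536 = -25129$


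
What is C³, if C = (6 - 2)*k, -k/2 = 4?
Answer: -32768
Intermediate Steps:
k = -8 (k = -2*4 = -8)
C = -32 (C = (6 - 2)*(-8) = 4*(-8) = -32)
C³ = (-32)³ = -32768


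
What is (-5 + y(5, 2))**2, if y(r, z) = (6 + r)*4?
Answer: 1521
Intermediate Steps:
y(r, z) = 24 + 4*r
(-5 + y(5, 2))**2 = (-5 + (24 + 4*5))**2 = (-5 + (24 + 20))**2 = (-5 + 44)**2 = 39**2 = 1521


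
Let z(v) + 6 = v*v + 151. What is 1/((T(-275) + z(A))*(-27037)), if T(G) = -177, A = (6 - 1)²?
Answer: -1/16032941 ≈ -6.2372e-8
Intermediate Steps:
A = 25 (A = 5² = 25)
z(v) = 145 + v² (z(v) = -6 + (v*v + 151) = -6 + (v² + 151) = -6 + (151 + v²) = 145 + v²)
1/((T(-275) + z(A))*(-27037)) = 1/((-177 + (145 + 25²))*(-27037)) = -1/27037/(-177 + (145 + 625)) = -1/27037/(-177 + 770) = -1/27037/593 = (1/593)*(-1/27037) = -1/16032941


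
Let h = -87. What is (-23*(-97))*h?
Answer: -194097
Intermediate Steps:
(-23*(-97))*h = -23*(-97)*(-87) = 2231*(-87) = -194097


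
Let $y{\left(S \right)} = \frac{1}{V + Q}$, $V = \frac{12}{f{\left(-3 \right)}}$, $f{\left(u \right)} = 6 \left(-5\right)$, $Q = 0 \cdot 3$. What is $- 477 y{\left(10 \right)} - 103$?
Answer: $\frac{2179}{2} \approx 1089.5$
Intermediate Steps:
$Q = 0$
$f{\left(u \right)} = -30$
$V = - \frac{2}{5}$ ($V = \frac{12}{-30} = 12 \left(- \frac{1}{30}\right) = - \frac{2}{5} \approx -0.4$)
$y{\left(S \right)} = - \frac{5}{2}$ ($y{\left(S \right)} = \frac{1}{- \frac{2}{5} + 0} = \frac{1}{- \frac{2}{5}} = - \frac{5}{2}$)
$- 477 y{\left(10 \right)} - 103 = \left(-477\right) \left(- \frac{5}{2}\right) - 103 = \frac{2385}{2} - 103 = \frac{2179}{2}$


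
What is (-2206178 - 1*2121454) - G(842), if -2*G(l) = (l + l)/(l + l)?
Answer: -8655263/2 ≈ -4.3276e+6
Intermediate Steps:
G(l) = -1/2 (G(l) = -(l + l)/(2*(l + l)) = -2*l/(2*(2*l)) = -2*l*1/(2*l)/2 = -1/2*1 = -1/2)
(-2206178 - 1*2121454) - G(842) = (-2206178 - 1*2121454) - 1*(-1/2) = (-2206178 - 2121454) + 1/2 = -4327632 + 1/2 = -8655263/2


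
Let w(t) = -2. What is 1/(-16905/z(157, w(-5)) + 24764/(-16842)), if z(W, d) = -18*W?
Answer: 881398/3976499 ≈ 0.22165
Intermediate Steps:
1/(-16905/z(157, w(-5)) + 24764/(-16842)) = 1/(-16905/((-18*157)) + 24764/(-16842)) = 1/(-16905/(-2826) + 24764*(-1/16842)) = 1/(-16905*(-1/2826) - 12382/8421) = 1/(5635/942 - 12382/8421) = 1/(3976499/881398) = 881398/3976499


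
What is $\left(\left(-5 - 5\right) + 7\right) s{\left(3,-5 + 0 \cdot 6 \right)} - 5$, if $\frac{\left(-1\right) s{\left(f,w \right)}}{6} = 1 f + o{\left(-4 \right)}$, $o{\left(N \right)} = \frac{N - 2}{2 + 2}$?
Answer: $22$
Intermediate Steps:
$o{\left(N \right)} = - \frac{1}{2} + \frac{N}{4}$ ($o{\left(N \right)} = \frac{-2 + N}{4} = \left(-2 + N\right) \frac{1}{4} = - \frac{1}{2} + \frac{N}{4}$)
$s{\left(f,w \right)} = 9 - 6 f$ ($s{\left(f,w \right)} = - 6 \left(1 f + \left(- \frac{1}{2} + \frac{1}{4} \left(-4\right)\right)\right) = - 6 \left(f - \frac{3}{2}\right) = - 6 \left(- \frac{3}{2} + f\right) = 9 - 6 f$)
$\left(\left(-5 - 5\right) + 7\right) s{\left(3,-5 + 0 \cdot 6 \right)} - 5 = \left(\left(-5 - 5\right) + 7\right) \left(9 - 18\right) - 5 = \left(-10 + 7\right) \left(9 - 18\right) - 5 = \left(-3\right) \left(-9\right) - 5 = 27 - 5 = 22$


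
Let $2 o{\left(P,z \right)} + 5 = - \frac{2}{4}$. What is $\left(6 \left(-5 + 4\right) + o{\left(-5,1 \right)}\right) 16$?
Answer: $-140$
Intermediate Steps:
$o{\left(P,z \right)} = - \frac{11}{4}$ ($o{\left(P,z \right)} = - \frac{5}{2} + \frac{\left(-2\right) \frac{1}{4}}{2} = - \frac{5}{2} + \frac{1}{2} \left(- \frac{1}{2}\right) = - \frac{5}{2} - \frac{1}{4} = - \frac{11}{4}$)
$\left(6 \left(-5 + 4\right) + o{\left(-5,1 \right)}\right) 16 = \left(6 \left(-5 + 4\right) - \frac{11}{4}\right) 16 = \left(6 \left(-1\right) - \frac{11}{4}\right) 16 = \left(-6 - \frac{11}{4}\right) 16 = \left(- \frac{35}{4}\right) 16 = -140$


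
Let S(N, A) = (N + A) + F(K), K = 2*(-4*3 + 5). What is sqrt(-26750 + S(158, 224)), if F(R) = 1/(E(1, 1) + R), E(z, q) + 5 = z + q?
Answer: I*sqrt(7620369)/17 ≈ 162.38*I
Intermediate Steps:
E(z, q) = -5 + q + z (E(z, q) = -5 + (z + q) = -5 + (q + z) = -5 + q + z)
K = -14 (K = 2*(-12 + 5) = 2*(-7) = -14)
F(R) = 1/(-3 + R) (F(R) = 1/((-5 + 1 + 1) + R) = 1/(-3 + R))
S(N, A) = -1/17 + A + N (S(N, A) = (N + A) + 1/(-3 - 14) = (A + N) + 1/(-17) = (A + N) - 1/17 = -1/17 + A + N)
sqrt(-26750 + S(158, 224)) = sqrt(-26750 + (-1/17 + 224 + 158)) = sqrt(-26750 + 6493/17) = sqrt(-448257/17) = I*sqrt(7620369)/17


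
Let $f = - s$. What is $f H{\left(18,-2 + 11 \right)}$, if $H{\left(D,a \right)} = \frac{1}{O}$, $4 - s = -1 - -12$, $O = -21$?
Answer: $- \frac{1}{3} \approx -0.33333$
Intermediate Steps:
$s = -7$ ($s = 4 - \left(-1 - -12\right) = 4 - \left(-1 + 12\right) = 4 - 11 = -7$)
$H{\left(D,a \right)} = - \frac{1}{21}$ ($H{\left(D,a \right)} = \frac{1}{-21} = - \frac{1}{21}$)
$f = 7$ ($f = \left(-1\right) \left(-7\right) = 7$)
$f H{\left(18,-2 + 11 \right)} = 7 \left(- \frac{1}{21}\right) = - \frac{1}{3}$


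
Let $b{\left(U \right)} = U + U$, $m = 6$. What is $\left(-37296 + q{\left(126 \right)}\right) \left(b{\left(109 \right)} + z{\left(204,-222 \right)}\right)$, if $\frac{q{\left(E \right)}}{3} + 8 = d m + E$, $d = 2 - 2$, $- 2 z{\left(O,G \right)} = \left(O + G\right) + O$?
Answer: $-4617750$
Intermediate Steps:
$z{\left(O,G \right)} = - O - \frac{G}{2}$ ($z{\left(O,G \right)} = - \frac{\left(O + G\right) + O}{2} = - \frac{\left(G + O\right) + O}{2} = - \frac{G + 2 O}{2} = - O - \frac{G}{2}$)
$d = 0$ ($d = 2 - 2 = 0$)
$q{\left(E \right)} = -24 + 3 E$ ($q{\left(E \right)} = -24 + 3 \left(0 \cdot 6 + E\right) = -24 + 3 \left(0 + E\right) = -24 + 3 E$)
$b{\left(U \right)} = 2 U$
$\left(-37296 + q{\left(126 \right)}\right) \left(b{\left(109 \right)} + z{\left(204,-222 \right)}\right) = \left(-37296 + \left(-24 + 3 \cdot 126\right)\right) \left(2 \cdot 109 - 93\right) = \left(-37296 + \left(-24 + 378\right)\right) \left(218 + \left(-204 + 111\right)\right) = \left(-37296 + 354\right) \left(218 - 93\right) = \left(-36942\right) 125 = -4617750$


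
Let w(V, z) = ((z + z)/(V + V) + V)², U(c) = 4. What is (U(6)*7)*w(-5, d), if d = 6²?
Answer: 104188/25 ≈ 4167.5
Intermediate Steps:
d = 36
w(V, z) = (V + z/V)² (w(V, z) = ((2*z)/((2*V)) + V)² = ((2*z)*(1/(2*V)) + V)² = (z/V + V)² = (V + z/V)²)
(U(6)*7)*w(-5, d) = (4*7)*((36 + (-5)²)²/(-5)²) = 28*((36 + 25)²/25) = 28*((1/25)*61²) = 28*((1/25)*3721) = 28*(3721/25) = 104188/25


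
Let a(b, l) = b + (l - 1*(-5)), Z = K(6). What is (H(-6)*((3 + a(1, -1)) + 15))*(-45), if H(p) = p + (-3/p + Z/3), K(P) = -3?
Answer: 13455/2 ≈ 6727.5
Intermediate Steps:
Z = -3
a(b, l) = 5 + b + l (a(b, l) = b + (l + 5) = b + (5 + l) = 5 + b + l)
H(p) = -1 + p - 3/p (H(p) = p + (-3/p - 3/3) = p + (-3/p - 3*1/3) = p + (-3/p - 1) = p + (-1 - 3/p) = -1 + p - 3/p)
(H(-6)*((3 + a(1, -1)) + 15))*(-45) = ((-1 - 6 - 3/(-6))*((3 + (5 + 1 - 1)) + 15))*(-45) = ((-1 - 6 - 3*(-1/6))*((3 + 5) + 15))*(-45) = ((-1 - 6 + 1/2)*(8 + 15))*(-45) = -13/2*23*(-45) = -299/2*(-45) = 13455/2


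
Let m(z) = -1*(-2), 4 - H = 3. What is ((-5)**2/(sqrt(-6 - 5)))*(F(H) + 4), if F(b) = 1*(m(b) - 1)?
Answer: -125*I*sqrt(11)/11 ≈ -37.689*I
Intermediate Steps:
H = 1 (H = 4 - 1*3 = 4 - 3 = 1)
m(z) = 2
F(b) = 1 (F(b) = 1*(2 - 1) = 1*1 = 1)
((-5)**2/(sqrt(-6 - 5)))*(F(H) + 4) = ((-5)**2/(sqrt(-6 - 5)))*(1 + 4) = (25/(sqrt(-11)))*5 = (25/((I*sqrt(11))))*5 = (25*(-I*sqrt(11)/11))*5 = -25*I*sqrt(11)/11*5 = -125*I*sqrt(11)/11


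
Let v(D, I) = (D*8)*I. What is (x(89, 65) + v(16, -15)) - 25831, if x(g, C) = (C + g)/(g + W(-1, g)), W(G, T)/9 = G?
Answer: -1109963/40 ≈ -27749.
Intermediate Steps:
W(G, T) = 9*G
v(D, I) = 8*D*I (v(D, I) = (8*D)*I = 8*D*I)
x(g, C) = (C + g)/(-9 + g) (x(g, C) = (C + g)/(g + 9*(-1)) = (C + g)/(g - 9) = (C + g)/(-9 + g))
(x(89, 65) + v(16, -15)) - 25831 = ((65 + 89)/(-9 + 89) + 8*16*(-15)) - 25831 = (154/80 - 1920) - 25831 = ((1/80)*154 - 1920) - 25831 = (77/40 - 1920) - 25831 = -76723/40 - 25831 = -1109963/40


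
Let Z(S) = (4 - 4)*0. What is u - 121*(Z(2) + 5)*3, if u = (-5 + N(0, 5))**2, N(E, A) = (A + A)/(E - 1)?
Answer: -1590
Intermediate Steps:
Z(S) = 0 (Z(S) = 0*0 = 0)
N(E, A) = 2*A/(-1 + E) (N(E, A) = (2*A)/(-1 + E) = 2*A/(-1 + E))
u = 225 (u = (-5 + 2*5/(-1 + 0))**2 = (-5 + 2*5/(-1))**2 = (-5 + 2*5*(-1))**2 = (-5 - 10)**2 = (-15)**2 = 225)
u - 121*(Z(2) + 5)*3 = 225 - 121*(0 + 5)*3 = 225 - 605*3 = 225 - 121*15 = 225 - 1815 = -1590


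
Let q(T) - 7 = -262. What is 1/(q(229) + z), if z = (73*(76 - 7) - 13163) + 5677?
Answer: -1/2704 ≈ -0.00036982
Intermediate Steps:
z = -2449 (z = (73*69 - 13163) + 5677 = (5037 - 13163) + 5677 = -8126 + 5677 = -2449)
q(T) = -255 (q(T) = 7 - 262 = -255)
1/(q(229) + z) = 1/(-255 - 2449) = 1/(-2704) = -1/2704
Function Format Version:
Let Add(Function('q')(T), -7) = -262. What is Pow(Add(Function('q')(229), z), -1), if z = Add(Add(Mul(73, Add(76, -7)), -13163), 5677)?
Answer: Rational(-1, 2704) ≈ -0.00036982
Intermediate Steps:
z = -2449 (z = Add(Add(Mul(73, 69), -13163), 5677) = Add(Add(5037, -13163), 5677) = Add(-8126, 5677) = -2449)
Function('q')(T) = -255 (Function('q')(T) = Add(7, -262) = -255)
Pow(Add(Function('q')(229), z), -1) = Pow(Add(-255, -2449), -1) = Pow(-2704, -1) = Rational(-1, 2704)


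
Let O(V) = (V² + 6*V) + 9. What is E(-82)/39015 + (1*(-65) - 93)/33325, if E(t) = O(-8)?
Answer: -1066249/260034975 ≈ -0.0041004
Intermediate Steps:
O(V) = 9 + V² + 6*V
E(t) = 25 (E(t) = 9 + (-8)² + 6*(-8) = 9 + 64 - 48 = 25)
E(-82)/39015 + (1*(-65) - 93)/33325 = 25/39015 + (1*(-65) - 93)/33325 = 25*(1/39015) + (-65 - 93)*(1/33325) = 5/7803 - 158*1/33325 = 5/7803 - 158/33325 = -1066249/260034975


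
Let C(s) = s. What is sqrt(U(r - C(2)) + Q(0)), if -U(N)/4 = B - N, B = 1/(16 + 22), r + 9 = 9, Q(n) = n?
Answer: I*sqrt(2926)/19 ≈ 2.847*I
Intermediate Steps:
r = 0 (r = -9 + 9 = 0)
B = 1/38 ≈ 0.026316
U(N) = -2/19 + 4*N (U(N) = -4*(1/38 - N) = -2/19 + 4*N)
sqrt(U(r - C(2)) + Q(0)) = sqrt((-2/19 + 4*(0 - 1*2)) + 0) = sqrt((-2/19 + 4*(0 - 2)) + 0) = sqrt((-2/19 + 4*(-2)) + 0) = sqrt((-2/19 - 8) + 0) = sqrt(-154/19 + 0) = sqrt(-154/19) = I*sqrt(2926)/19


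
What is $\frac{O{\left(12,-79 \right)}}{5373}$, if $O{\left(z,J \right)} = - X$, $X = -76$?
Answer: $\frac{76}{5373} \approx 0.014145$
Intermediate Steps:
$O{\left(z,J \right)} = 76$ ($O{\left(z,J \right)} = \left(-1\right) \left(-76\right) = 76$)
$\frac{O{\left(12,-79 \right)}}{5373} = \frac{76}{5373}$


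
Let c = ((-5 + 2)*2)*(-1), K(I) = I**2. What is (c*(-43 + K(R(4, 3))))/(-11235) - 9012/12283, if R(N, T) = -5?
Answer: -33307752/45999835 ≈ -0.72408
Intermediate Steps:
c = 6 (c = -3*2*(-1) = -6*(-1) = 6)
(c*(-43 + K(R(4, 3))))/(-11235) - 9012/12283 = (6*(-43 + (-5)**2))/(-11235) - 9012/12283 = (6*(-43 + 25))*(-1/11235) - 9012*1/12283 = (6*(-18))*(-1/11235) - 9012/12283 = -108*(-1/11235) - 9012/12283 = 36/3745 - 9012/12283 = -33307752/45999835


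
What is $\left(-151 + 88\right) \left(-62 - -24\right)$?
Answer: $2394$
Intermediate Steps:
$\left(-151 + 88\right) \left(-62 - -24\right) = - 63 \left(-62 + 24\right) = \left(-63\right) \left(-38\right) = 2394$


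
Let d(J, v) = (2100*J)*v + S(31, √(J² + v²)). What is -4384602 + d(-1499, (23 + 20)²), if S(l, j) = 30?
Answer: -5824851672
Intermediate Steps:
d(J, v) = 30 + 2100*J*v (d(J, v) = (2100*J)*v + 30 = 2100*J*v + 30 = 30 + 2100*J*v)
-4384602 + d(-1499, (23 + 20)²) = -4384602 + (30 + 2100*(-1499)*(23 + 20)²) = -4384602 + (30 + 2100*(-1499)*43²) = -4384602 + (30 + 2100*(-1499)*1849) = -4384602 + (30 - 5820467100) = -4384602 - 5820467070 = -5824851672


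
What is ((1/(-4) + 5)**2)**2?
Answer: 130321/256 ≈ 509.07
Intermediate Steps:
((1/(-4) + 5)**2)**2 = ((-1/4 + 5)**2)**2 = ((19/4)**2)**2 = (361/16)**2 = 130321/256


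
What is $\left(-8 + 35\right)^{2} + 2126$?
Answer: $2855$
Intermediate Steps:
$\left(-8 + 35\right)^{2} + 2126 = 27^{2} + 2126 = 729 + 2126 = 2855$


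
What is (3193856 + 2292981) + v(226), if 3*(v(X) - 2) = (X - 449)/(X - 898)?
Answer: 11061467647/2016 ≈ 5.4868e+6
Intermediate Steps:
v(X) = 2 + (-449 + X)/(3*(-898 + X)) (v(X) = 2 + ((X - 449)/(X - 898))/3 = 2 + ((-449 + X)/(-898 + X))/3 = 2 + (-449 + X)/(3*(-898 + X)))
(3193856 + 2292981) + v(226) = (3193856 + 2292981) + (-5837 + 7*226)/(3*(-898 + 226)) = 5486837 + (1/3)*(-5837 + 1582)/(-672) = 5486837 + (1/3)*(-1/672)*(-4255) = 5486837 + 4255/2016 = 11061467647/2016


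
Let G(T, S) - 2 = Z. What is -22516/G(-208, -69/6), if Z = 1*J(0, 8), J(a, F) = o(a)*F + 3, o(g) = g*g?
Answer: -22516/5 ≈ -4503.2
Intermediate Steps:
o(g) = g**2
J(a, F) = 3 + F*a**2 (J(a, F) = a**2*F + 3 = F*a**2 + 3 = 3 + F*a**2)
Z = 3 (Z = 1*(3 + 8*0**2) = 1*(3 + 8*0) = 1*(3 + 0) = 1*3 = 3)
G(T, S) = 5 (G(T, S) = 2 + 3 = 5)
-22516/G(-208, -69/6) = -22516/5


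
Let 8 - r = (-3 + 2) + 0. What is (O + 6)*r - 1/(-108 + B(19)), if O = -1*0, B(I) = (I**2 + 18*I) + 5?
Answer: 32399/600 ≈ 53.998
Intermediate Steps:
r = 9 (r = 8 - ((-3 + 2) + 0) = 8 - (-1 + 0) = 8 - 1*(-1) = 8 + 1 = 9)
B(I) = 5 + I**2 + 18*I
O = 0
(O + 6)*r - 1/(-108 + B(19)) = (0 + 6)*9 - 1/(-108 + (5 + 19**2 + 18*19)) = 6*9 - 1/(-108 + (5 + 361 + 342)) = 54 - 1/(-108 + 708) = 54 - 1/600 = 32399/600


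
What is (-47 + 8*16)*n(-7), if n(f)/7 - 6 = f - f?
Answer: 3402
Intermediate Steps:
n(f) = 42 (n(f) = 42 + 7*(f - f) = 42 + 7*0 = 42 + 0 = 42)
(-47 + 8*16)*n(-7) = (-47 + 8*16)*42 = (-47 + 128)*42 = 81*42 = 3402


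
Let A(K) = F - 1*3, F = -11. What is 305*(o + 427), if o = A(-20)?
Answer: 125965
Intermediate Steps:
A(K) = -14 (A(K) = -11 - 1*3 = -11 - 3 = -14)
o = -14
305*(o + 427) = 305*(-14 + 427) = 305*413 = 125965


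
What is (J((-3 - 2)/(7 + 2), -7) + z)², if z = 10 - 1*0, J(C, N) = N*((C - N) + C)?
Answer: 78961/81 ≈ 974.83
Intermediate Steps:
J(C, N) = N*(-N + 2*C)
z = 10 (z = 10 + 0 = 10)
(J((-3 - 2)/(7 + 2), -7) + z)² = (-7*(-1*(-7) + 2*((-3 - 2)/(7 + 2))) + 10)² = (-7*(7 + 2*(-5/9)) + 10)² = (-7*(7 - 10/9) + 10)² = (-7*53/9 + 10)² = (-371/9 + 10)² = (-281/9)² = 78961/81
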